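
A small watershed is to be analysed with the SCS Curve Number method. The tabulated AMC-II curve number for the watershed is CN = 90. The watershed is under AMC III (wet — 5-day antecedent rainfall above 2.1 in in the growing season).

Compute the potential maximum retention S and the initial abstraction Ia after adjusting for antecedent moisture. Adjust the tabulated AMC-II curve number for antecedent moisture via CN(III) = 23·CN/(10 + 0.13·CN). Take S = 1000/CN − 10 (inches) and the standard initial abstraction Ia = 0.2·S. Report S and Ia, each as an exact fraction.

S = 100/207 in ≈ 0.483 in; Ia = 20/207 in ≈ 0.097 in

Adjust CN=90 to AMC III: 23·90/(10 + 0.13·90) → 2070 ÷ (217/10) = 20700/217 ≈ 95.392
Max retention: S = 1000/(20700/217) − 10 = 100/207 in (≈ 0.483 in)
Initial abstraction Ia = S/5 = (100/207)/5 = 20/207 ≈ 0.097 in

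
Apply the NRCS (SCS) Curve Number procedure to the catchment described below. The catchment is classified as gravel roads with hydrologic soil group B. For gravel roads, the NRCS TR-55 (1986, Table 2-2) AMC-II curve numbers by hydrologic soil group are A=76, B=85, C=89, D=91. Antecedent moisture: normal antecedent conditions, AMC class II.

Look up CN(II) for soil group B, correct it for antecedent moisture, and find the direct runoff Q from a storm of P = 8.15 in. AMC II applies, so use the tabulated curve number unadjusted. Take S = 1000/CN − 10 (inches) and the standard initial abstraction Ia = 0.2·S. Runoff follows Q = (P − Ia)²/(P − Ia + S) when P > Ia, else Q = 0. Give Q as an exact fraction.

Q = 7027801/1105340 in ≈ 6.358 in

NRCS table: gravel roads, soil group B → CN(II) = 85
AMC II — tabulated CN = 85 applies directly.
Retention S: 1000/CN − 10 with CN=85.000 → S = 30/17 ≈ 1.765 in
Ia = 0.2·(30/17) = 6/17 in ≈ 0.353 in
P − Ia = 8.150 − 0.353 = 2651/340 ≈ 7.797 in (> 0, runoff occurs)
Q: (2651/340)² ÷ (3251/340) = 7027801/1105340 in (≈ 6.358 in)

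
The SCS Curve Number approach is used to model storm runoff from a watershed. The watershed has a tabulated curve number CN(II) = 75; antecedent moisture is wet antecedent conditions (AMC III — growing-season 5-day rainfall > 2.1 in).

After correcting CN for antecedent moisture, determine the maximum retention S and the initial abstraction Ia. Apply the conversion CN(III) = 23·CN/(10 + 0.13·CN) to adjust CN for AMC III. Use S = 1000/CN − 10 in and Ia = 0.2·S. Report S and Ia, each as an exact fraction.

Adjust CN=75 to AMC III: 23·75/(10 + 0.13·75) → 1725 ÷ (79/4) = 6900/79 ≈ 87.342
S = 1000/(6900/79) − 10 = 100/69 in ≈ 1.449 in
Ia = 0.2·(100/69) = 20/69 in ≈ 0.290 in

S = 100/69 in ≈ 1.449 in; Ia = 20/69 in ≈ 0.290 in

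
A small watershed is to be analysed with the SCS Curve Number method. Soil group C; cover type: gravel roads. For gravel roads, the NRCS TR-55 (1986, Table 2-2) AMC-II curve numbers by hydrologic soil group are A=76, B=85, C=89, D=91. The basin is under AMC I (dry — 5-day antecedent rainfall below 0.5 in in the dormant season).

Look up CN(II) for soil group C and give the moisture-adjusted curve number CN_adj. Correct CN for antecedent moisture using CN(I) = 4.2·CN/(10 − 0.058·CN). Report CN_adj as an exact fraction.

NRCS table: gravel roads, soil group C → CN(II) = 89
CN(I) from CN(II)=89: (4.2·89)/(10 − 0.058·89) = 186900/2419 ≈ 77.263

CN_adj = 186900/2419 ≈ 77.263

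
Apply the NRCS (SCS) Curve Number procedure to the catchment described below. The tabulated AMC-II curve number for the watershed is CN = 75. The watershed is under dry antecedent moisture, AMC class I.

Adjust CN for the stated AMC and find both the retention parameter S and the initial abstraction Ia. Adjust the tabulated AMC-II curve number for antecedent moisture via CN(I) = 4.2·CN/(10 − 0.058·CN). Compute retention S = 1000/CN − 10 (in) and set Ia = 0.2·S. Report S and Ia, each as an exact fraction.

Dry (AMC I): CN(I) = 4.2·75/(10 − 0.058·75) = 315/(113/20) = 6300/113 ≈ 55.752
S = 1000/(6300/113) − 10 = 500/63 in ≈ 7.937 in
Initial abstraction Ia = S/5 = (500/63)/5 = 100/63 ≈ 1.587 in

S = 500/63 in ≈ 7.937 in; Ia = 100/63 in ≈ 1.587 in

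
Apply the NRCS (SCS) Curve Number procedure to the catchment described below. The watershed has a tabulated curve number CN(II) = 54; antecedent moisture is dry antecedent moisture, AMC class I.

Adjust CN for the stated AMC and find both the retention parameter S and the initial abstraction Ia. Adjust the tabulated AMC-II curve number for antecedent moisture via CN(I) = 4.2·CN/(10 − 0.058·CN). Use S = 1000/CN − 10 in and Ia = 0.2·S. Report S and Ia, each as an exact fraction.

S = 11500/567 in ≈ 20.282 in; Ia = 2300/567 in ≈ 4.056 in

Adjust CN=54 to AMC I: 4.2·54/(10 − 0.058·54) → (1134/5) ÷ (1717/250) = 56700/1717 ≈ 33.023
S = 1000/(56700/1717) − 10 = 11500/567 in ≈ 20.282 in
Ia = 0.2S: 0.2·20.282 = 4.056 in (exactly 2300/567)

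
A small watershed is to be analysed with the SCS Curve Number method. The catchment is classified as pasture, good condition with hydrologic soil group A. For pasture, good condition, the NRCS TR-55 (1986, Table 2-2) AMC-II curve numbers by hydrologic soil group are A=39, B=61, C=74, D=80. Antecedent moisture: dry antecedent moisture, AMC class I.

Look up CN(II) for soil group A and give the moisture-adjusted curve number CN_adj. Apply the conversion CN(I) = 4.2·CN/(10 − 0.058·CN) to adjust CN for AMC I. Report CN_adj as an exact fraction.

CN_adj = 81900/3869 ≈ 21.168

NRCS table: pasture, good condition, soil group A → CN(II) = 39
Dry (AMC I): CN(I) = 4.2·39/(10 − 0.058·39) = (819/5)/(3869/500) = 81900/3869 ≈ 21.168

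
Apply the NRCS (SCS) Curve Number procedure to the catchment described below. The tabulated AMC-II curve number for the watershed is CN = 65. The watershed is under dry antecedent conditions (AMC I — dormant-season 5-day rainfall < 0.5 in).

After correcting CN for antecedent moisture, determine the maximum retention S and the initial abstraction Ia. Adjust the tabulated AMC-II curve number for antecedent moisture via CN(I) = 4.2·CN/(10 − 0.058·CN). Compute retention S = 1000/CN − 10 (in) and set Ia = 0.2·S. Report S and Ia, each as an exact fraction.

S = 500/39 in ≈ 12.821 in; Ia = 100/39 in ≈ 2.564 in

Dry (AMC I): CN(I) = 4.2·65/(10 − 0.058·65) = 273/(623/100) = 3900/89 ≈ 43.820
Max retention: S = 1000/(3900/89) − 10 = 500/39 in (≈ 12.821 in)
Ia = 0.2S: 0.2·12.821 = 2.564 in (exactly 100/39)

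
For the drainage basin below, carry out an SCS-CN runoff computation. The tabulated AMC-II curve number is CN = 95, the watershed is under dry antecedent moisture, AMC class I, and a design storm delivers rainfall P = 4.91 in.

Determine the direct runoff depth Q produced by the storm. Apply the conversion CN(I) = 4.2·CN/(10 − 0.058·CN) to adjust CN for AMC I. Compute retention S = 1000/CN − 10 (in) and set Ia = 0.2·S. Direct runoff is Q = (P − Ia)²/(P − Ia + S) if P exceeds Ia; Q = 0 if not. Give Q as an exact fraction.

Dry (AMC I): CN(I) = 4.2·95/(10 − 0.058·95) = 399/(449/100) = 39900/449 ≈ 88.864
Max retention: S = 1000/(39900/449) − 10 = 500/399 in (≈ 1.253 in)
Ia = 0.2S: 0.2·1.253 = 0.251 in (exactly 100/399)
P − Ia = 4.910 − 0.251 = 185909/39900 ≈ 4.659 in (> 0, runoff occurs)
Q = (185909/39900)²/((185909/39900) + 500/399) = (34562156281/1592010000)/(235909/39900) = 34562156281/9412769100 in ≈ 3.672 in

Q = 34562156281/9412769100 in ≈ 3.672 in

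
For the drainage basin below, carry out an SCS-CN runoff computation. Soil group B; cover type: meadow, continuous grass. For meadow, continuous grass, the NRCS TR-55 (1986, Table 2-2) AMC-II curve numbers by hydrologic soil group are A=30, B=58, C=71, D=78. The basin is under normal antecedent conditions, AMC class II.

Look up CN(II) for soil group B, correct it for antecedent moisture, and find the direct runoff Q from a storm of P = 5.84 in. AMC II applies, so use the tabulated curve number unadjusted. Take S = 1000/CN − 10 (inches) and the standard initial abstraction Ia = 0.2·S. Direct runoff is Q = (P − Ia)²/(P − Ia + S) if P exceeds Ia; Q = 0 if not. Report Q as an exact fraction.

Q = 5068928/3057325 in ≈ 1.658 in

NRCS table: meadow, continuous grass, soil group B → CN(II) = 58
AMC II — tabulated CN = 58 applies directly.
Max retention: S = 1000/58 − 10 = 210/29 in (≈ 7.241 in)
Initial abstraction Ia = S/5 = (210/29)/5 = 42/29 ≈ 1.448 in
Since P=5.840 > Ia=1.448: effective rainfall P−Ia = 3184/725 in
Q: (3184/725)² ÷ (8434/725) = 5068928/3057325 in (≈ 1.658 in)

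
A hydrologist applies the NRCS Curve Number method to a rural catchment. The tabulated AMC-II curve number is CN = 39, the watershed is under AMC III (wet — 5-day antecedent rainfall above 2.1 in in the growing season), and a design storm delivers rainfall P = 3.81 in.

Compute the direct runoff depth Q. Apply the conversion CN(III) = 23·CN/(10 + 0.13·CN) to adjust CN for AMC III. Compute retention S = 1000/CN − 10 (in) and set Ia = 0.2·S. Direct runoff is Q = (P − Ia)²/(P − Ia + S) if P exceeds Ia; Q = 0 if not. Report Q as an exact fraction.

CN(III) from CN(II)=39: (23·39)/(10 + 0.13·39) = 89700/1507 ≈ 59.522
Max retention: S = 1000/(89700/1507) − 10 = 6100/897 in (≈ 6.800 in)
Initial abstraction Ia = S/5 = (6100/897)/5 = 1220/897 ≈ 1.360 in
Since P=3.810 > Ia=1.360: effective rainfall P−Ia = 219757/89700 in
Runoff Q = (P−Ia)²/(P−Ia+S) = (2.450)²/(2.450+6.800) = 48293139049/74429202900 ≈ 0.649 in

Q = 48293139049/74429202900 in ≈ 0.649 in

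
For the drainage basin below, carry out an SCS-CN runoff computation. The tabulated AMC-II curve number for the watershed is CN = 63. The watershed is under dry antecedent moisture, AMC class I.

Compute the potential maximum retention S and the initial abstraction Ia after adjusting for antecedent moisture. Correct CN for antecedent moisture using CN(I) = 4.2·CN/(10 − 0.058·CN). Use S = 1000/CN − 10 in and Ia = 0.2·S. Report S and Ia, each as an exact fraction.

CN(I) from CN(II)=63: (4.2·63)/(10 − 0.058·63) = 132300/3173 ≈ 41.696
Retention S: 1000/CN − 10 with CN=41.696 → S = 18500/1323 ≈ 13.983 in
Ia = 0.2S: 0.2·13.983 = 2.797 in (exactly 3700/1323)

S = 18500/1323 in ≈ 13.983 in; Ia = 3700/1323 in ≈ 2.797 in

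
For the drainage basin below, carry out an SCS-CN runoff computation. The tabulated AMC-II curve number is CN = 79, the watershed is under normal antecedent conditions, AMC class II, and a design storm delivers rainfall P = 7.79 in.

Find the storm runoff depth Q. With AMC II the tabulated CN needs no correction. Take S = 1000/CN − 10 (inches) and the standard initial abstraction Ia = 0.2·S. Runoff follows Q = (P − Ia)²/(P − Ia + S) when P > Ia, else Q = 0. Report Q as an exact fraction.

Q = 3287990281/618893900 in ≈ 5.313 in

Average conditions: CN = 79 (no AMC adjustment).
Retention S: 1000/CN − 10 with CN=79.000 → S = 210/79 ≈ 2.658 in
Ia = 0.2·(210/79) = 42/79 in ≈ 0.532 in
P − Ia = 7.790 − 0.532 = 57341/7900 ≈ 7.258 in (> 0, runoff occurs)
Q: (57341/7900)² ÷ (78341/7900) = 3287990281/618893900 in (≈ 5.313 in)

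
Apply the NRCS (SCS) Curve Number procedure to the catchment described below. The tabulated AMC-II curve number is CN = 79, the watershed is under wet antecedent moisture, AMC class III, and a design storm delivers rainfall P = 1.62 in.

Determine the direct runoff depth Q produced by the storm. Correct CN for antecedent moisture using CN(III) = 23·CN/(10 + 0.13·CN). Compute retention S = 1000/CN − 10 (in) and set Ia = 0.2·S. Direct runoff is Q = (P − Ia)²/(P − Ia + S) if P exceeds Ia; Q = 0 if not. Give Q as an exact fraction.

Wet (AMC III): CN(III) = 23·79/(10 + 0.13·79) = 1817/(2027/100) = 181700/2027 ≈ 89.640
Retention S: 1000/CN − 10 with CN=89.640 → S = 2100/1817 ≈ 1.156 in
Ia = 0.2S: 0.2·1.156 = 0.231 in (exactly 420/1817)
Excess rainfall: 1.620 − 0.231 = 1.389 in; P > Ia so Q > 0
Q = (126177/90850)²/((126177/90850) + 2100/1817) = (15920635329/8253722500)/(231177/90850) = 5306878443/7000810150 in ≈ 0.758 in

Q = 5306878443/7000810150 in ≈ 0.758 in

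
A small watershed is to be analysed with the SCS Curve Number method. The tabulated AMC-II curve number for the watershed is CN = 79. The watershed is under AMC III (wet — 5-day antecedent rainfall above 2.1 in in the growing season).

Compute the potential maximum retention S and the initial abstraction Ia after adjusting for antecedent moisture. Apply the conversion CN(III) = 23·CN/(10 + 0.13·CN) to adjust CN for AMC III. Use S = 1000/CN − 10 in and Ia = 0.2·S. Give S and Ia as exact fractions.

S = 2100/1817 in ≈ 1.156 in; Ia = 420/1817 in ≈ 0.231 in

CN(III) from CN(II)=79: (23·79)/(10 + 0.13·79) = 181700/2027 ≈ 89.640
S = 1000/(181700/2027) − 10 = 2100/1817 in ≈ 1.156 in
Ia = 0.2·(2100/1817) = 420/1817 in ≈ 0.231 in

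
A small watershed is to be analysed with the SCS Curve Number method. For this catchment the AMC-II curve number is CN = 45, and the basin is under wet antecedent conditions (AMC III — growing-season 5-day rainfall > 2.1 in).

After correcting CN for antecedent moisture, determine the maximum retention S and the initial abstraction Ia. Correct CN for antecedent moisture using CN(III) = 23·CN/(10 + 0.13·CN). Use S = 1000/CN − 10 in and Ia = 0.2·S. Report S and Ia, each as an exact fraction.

S = 1100/207 in ≈ 5.314 in; Ia = 220/207 in ≈ 1.063 in

CN(III) from CN(II)=45: (23·45)/(10 + 0.13·45) = 20700/317 ≈ 65.300
Retention S: 1000/CN − 10 with CN=65.300 → S = 1100/207 ≈ 5.314 in
Ia = 0.2·(1100/207) = 220/207 in ≈ 1.063 in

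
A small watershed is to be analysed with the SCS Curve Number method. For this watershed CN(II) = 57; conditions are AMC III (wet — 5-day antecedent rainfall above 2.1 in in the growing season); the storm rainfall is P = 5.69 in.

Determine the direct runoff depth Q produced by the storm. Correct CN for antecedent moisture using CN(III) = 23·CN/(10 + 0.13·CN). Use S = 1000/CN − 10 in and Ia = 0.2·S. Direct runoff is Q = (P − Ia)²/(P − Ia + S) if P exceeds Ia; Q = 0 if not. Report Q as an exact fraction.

Adjust CN=57 to AMC III: 23·57/(10 + 0.13·57) → 1311 ÷ (1741/100) = 131100/1741 ≈ 75.302
Max retention: S = 1000/(131100/1741) − 10 = 4300/1311 in (≈ 3.280 in)
Initial abstraction Ia = S/5 = (4300/1311)/5 = 860/1311 ≈ 0.656 in
Since P=5.690 > Ia=0.656: effective rainfall P−Ia = 659959/131100 in
Q = (659959/131100)²/((659959/131100) + 4300/1311) = (435545881681/17187210000)/(1089959/131100) = 435545881681/142893624900 in ≈ 3.048 in

Q = 435545881681/142893624900 in ≈ 3.048 in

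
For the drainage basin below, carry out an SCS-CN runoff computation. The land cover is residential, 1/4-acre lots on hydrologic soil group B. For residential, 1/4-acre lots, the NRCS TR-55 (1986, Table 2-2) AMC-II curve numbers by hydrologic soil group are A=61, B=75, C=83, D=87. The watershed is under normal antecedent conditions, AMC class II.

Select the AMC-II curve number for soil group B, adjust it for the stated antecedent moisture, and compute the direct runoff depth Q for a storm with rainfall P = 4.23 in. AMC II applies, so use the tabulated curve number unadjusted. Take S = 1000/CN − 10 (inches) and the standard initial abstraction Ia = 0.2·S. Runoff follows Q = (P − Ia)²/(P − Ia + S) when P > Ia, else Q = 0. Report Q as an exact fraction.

NRCS table: residential, 1/4-acre lots, soil group B → CN(II) = 75
Average conditions: CN = 75 (no AMC adjustment).
Retention S: 1000/CN − 10 with CN=75.000 → S = 10/3 ≈ 3.333 in
Initial abstraction Ia = S/5 = (10/3)/5 = 2/3 ≈ 0.667 in
P − Ia = 4.230 − 0.667 = 1069/300 ≈ 3.563 in (> 0, runoff occurs)
Runoff Q = (P−Ia)²/(P−Ia+S) = (3.563)²/(3.563+3.333) = 1142761/620700 ≈ 1.841 in

Q = 1142761/620700 in ≈ 1.841 in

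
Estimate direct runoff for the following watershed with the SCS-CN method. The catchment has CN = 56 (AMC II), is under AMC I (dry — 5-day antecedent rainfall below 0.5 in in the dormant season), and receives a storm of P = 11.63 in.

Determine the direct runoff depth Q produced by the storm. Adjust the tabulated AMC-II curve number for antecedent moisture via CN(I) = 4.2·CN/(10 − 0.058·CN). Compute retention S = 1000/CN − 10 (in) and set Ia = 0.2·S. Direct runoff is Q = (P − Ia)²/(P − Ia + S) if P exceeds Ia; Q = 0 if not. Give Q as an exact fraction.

CN(I) from CN(II)=56: (4.2·56)/(10 − 0.058·56) = 7350/211 ≈ 34.834
Max retention: S = 1000/(7350/211) − 10 = 2750/147 in (≈ 18.707 in)
Ia = 0.2S: 0.2·18.707 = 3.741 in (exactly 550/147)
P − Ia = 11.630 − 3.741 = 115961/14700 ≈ 7.889 in (> 0, runoff occurs)
Runoff Q = (P−Ia)²/(P−Ia+S) = (7.889)²/(7.889+18.707) = 13446953521/5747126700 ≈ 2.340 in

Q = 13446953521/5747126700 in ≈ 2.340 in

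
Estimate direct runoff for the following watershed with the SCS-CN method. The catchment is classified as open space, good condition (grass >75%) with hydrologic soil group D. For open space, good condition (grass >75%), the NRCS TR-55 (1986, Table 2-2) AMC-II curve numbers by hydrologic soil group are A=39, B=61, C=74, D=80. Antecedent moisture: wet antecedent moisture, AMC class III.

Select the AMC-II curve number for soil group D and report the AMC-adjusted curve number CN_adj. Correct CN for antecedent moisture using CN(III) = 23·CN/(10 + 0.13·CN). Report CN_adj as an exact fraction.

CN_adj = 4600/51 ≈ 90.196

NRCS table: open space, good condition (grass >75%), soil group D → CN(II) = 80
Adjust CN=80 to AMC III: 23·80/(10 + 0.13·80) → 1840 ÷ (102/5) = 4600/51 ≈ 90.196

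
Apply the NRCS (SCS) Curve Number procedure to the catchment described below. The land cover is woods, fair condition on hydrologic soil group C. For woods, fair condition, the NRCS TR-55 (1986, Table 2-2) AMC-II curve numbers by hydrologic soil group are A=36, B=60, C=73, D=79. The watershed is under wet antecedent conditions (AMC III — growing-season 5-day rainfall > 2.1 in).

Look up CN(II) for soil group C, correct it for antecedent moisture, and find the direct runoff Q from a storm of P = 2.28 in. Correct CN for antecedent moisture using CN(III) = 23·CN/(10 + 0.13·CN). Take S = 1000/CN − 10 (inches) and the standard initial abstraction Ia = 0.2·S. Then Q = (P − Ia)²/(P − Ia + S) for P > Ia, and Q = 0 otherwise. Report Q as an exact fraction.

Q = 2252444403/2094594475 in ≈ 1.075 in

NRCS table: woods, fair condition, soil group C → CN(II) = 73
CN(III) from CN(II)=73: (23·73)/(10 + 0.13·73) = 167900/1949 ≈ 86.147
Retention S: 1000/CN − 10 with CN=86.147 → S = 2700/1679 ≈ 1.608 in
Initial abstraction Ia = S/5 = (2700/1679)/5 = 540/1679 ≈ 0.322 in
Since P=2.280 > Ia=0.322: effective rainfall P−Ia = 82203/41975 in
Q: (82203/41975)² ÷ (149703/41975) = 2252444403/2094594475 in (≈ 1.075 in)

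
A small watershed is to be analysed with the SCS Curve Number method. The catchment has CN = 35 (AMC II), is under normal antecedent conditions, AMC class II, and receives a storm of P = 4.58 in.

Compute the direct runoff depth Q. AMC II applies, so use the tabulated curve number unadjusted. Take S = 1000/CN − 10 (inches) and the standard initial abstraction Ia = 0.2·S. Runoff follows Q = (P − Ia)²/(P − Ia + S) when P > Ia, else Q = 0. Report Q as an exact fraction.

Average conditions: CN = 35 (no AMC adjustment).
Max retention: S = 1000/35 − 10 = 130/7 in (≈ 18.571 in)
Initial abstraction Ia = S/5 = (130/7)/5 = 26/7 ≈ 3.714 in
P − Ia = 4.580 − 3.714 = 303/350 ≈ 0.866 in (> 0, runoff occurs)
Q = (303/350)²/((303/350) + 130/7) = (91809/122500)/(6803/350) = 91809/2381050 in ≈ 0.039 in

Q = 91809/2381050 in ≈ 0.039 in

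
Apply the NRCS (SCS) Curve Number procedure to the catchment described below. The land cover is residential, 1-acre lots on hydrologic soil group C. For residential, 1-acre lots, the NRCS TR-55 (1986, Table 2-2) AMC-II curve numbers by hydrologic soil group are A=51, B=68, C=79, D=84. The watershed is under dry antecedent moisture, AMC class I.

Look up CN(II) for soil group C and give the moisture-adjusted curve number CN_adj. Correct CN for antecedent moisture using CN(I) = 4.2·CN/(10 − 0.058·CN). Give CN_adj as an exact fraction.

CN_adj = 7900/129 ≈ 61.240

NRCS table: residential, 1-acre lots, soil group C → CN(II) = 79
CN(I) from CN(II)=79: (4.2·79)/(10 − 0.058·79) = 7900/129 ≈ 61.240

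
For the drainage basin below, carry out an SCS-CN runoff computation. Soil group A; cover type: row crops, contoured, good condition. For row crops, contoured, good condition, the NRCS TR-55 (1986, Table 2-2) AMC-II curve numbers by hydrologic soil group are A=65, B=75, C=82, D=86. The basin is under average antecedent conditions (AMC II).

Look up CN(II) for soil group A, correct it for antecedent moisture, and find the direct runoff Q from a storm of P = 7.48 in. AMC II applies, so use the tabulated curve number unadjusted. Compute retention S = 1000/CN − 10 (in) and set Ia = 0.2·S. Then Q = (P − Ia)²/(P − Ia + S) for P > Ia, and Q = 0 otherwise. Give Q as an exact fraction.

Q = 4330561/1245075 in ≈ 3.478 in

NRCS table: row crops, contoured, good condition, soil group A → CN(II) = 65
Average conditions: CN = 65 (no AMC adjustment).
S = 1000/65 − 10 = 70/13 in ≈ 5.385 in
Initial abstraction Ia = S/5 = (70/13)/5 = 14/13 ≈ 1.077 in
Excess rainfall: 7.480 − 1.077 = 6.403 in; P > Ia so Q > 0
Q: (2081/325)² ÷ (3831/325) = 4330561/1245075 in (≈ 3.478 in)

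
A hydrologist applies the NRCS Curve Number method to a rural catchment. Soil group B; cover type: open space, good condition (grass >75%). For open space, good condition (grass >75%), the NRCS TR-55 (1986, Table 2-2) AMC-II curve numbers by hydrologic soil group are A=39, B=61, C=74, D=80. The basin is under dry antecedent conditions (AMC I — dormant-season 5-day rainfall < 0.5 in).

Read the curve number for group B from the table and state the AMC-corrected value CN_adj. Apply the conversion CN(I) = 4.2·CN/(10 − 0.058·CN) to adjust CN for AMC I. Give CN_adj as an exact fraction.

CN_adj = 42700/1077 ≈ 39.647

NRCS table: open space, good condition (grass >75%), soil group B → CN(II) = 61
CN(I) from CN(II)=61: (4.2·61)/(10 − 0.058·61) = 42700/1077 ≈ 39.647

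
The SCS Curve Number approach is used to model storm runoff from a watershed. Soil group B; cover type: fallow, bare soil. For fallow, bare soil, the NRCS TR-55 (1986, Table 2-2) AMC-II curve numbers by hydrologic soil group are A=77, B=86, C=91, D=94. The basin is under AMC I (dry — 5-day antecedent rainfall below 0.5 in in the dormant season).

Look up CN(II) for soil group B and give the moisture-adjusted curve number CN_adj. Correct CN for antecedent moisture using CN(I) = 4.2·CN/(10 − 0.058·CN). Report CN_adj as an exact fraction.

CN_adj = 12900/179 ≈ 72.067

NRCS table: fallow, bare soil, soil group B → CN(II) = 86
CN(I) from CN(II)=86: (4.2·86)/(10 − 0.058·86) = 12900/179 ≈ 72.067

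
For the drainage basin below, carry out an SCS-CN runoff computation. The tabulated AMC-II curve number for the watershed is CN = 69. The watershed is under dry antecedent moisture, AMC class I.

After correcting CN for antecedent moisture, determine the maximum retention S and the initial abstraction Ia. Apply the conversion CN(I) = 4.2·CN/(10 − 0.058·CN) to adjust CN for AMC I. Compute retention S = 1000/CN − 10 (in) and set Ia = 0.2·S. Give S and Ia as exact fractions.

Dry (AMC I): CN(I) = 4.2·69/(10 − 0.058·69) = (1449/5)/(2999/500) = 144900/2999 ≈ 48.316
S = 1000/(144900/2999) − 10 = 15500/1449 in ≈ 10.697 in
Ia = 0.2·(15500/1449) = 3100/1449 in ≈ 2.139 in

S = 15500/1449 in ≈ 10.697 in; Ia = 3100/1449 in ≈ 2.139 in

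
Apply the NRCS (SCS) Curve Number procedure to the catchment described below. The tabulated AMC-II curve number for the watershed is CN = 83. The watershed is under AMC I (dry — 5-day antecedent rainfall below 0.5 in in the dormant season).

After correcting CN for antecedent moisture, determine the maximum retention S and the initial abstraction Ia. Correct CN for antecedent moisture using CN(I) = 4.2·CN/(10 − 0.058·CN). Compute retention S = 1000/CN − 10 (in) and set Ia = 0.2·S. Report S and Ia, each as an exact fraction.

Adjust CN=83 to AMC I: 4.2·83/(10 − 0.058·83) → (1743/5) ÷ (2593/500) = 174300/2593 ≈ 67.219
Retention S: 1000/CN − 10 with CN=67.219 → S = 8500/1743 ≈ 4.877 in
Ia = 0.2S: 0.2·4.877 = 0.975 in (exactly 1700/1743)

S = 8500/1743 in ≈ 4.877 in; Ia = 1700/1743 in ≈ 0.975 in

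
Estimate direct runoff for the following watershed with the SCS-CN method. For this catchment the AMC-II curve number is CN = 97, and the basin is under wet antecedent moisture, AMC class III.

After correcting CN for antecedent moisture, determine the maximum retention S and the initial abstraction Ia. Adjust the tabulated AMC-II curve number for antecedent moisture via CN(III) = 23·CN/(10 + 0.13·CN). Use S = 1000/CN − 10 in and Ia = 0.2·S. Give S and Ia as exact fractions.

S = 300/2231 in ≈ 0.134 in; Ia = 60/2231 in ≈ 0.027 in

CN(III) from CN(II)=97: (23·97)/(10 + 0.13·97) = 223100/2261 ≈ 98.673
Retention S: 1000/CN − 10 with CN=98.673 → S = 300/2231 ≈ 0.134 in
Initial abstraction Ia = S/5 = (300/2231)/5 = 60/2231 ≈ 0.027 in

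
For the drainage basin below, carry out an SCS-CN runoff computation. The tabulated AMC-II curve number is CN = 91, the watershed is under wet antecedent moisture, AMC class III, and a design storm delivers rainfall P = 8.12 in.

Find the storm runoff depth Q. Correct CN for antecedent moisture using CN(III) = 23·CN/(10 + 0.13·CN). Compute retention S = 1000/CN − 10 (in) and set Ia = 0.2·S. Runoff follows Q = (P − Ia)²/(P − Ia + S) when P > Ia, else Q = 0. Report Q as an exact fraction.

Wet (AMC III): CN(III) = 23·91/(10 + 0.13·91) = 2093/(2183/100) = 209300/2183 ≈ 95.877
Retention S: 1000/CN − 10 with CN=95.877 → S = 900/2093 ≈ 0.430 in
Ia = 0.2·(900/2093) = 180/2093 in ≈ 0.086 in
P − Ia = 8.120 − 0.086 = 420379/52325 ≈ 8.034 in (> 0, runoff occurs)
Runoff Q = (P−Ia)²/(P−Ia+S) = (8.034)²/(8.034+0.430) = 176718503641/23173643675 ≈ 7.626 in

Q = 176718503641/23173643675 in ≈ 7.626 in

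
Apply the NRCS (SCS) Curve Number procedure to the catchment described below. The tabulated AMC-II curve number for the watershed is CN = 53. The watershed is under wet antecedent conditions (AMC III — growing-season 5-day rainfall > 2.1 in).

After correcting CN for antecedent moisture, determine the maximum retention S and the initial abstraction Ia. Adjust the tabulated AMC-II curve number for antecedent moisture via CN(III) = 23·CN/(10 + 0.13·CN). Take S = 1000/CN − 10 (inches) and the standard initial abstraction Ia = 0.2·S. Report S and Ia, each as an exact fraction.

CN(III) from CN(II)=53: (23·53)/(10 + 0.13·53) = 121900/1689 ≈ 72.173
S = 1000/(121900/1689) − 10 = 4700/1219 in ≈ 3.856 in
Initial abstraction Ia = S/5 = (4700/1219)/5 = 940/1219 ≈ 0.771 in

S = 4700/1219 in ≈ 3.856 in; Ia = 940/1219 in ≈ 0.771 in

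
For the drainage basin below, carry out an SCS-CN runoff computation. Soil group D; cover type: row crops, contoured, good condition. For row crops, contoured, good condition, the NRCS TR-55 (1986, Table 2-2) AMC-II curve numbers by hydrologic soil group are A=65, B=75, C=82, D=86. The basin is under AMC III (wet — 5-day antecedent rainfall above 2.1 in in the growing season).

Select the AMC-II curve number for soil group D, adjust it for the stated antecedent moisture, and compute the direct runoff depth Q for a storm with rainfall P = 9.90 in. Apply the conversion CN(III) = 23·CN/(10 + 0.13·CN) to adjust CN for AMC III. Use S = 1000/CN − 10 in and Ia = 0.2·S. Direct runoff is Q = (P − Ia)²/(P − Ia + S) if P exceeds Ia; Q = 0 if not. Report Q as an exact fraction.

Q = 9314373121/1023723790 in ≈ 9.099 in

NRCS table: row crops, contoured, good condition, soil group D → CN(II) = 86
Wet (AMC III): CN(III) = 23·86/(10 + 0.13·86) = 1978/(1059/50) = 98900/1059 ≈ 93.390
Max retention: S = 1000/(98900/1059) − 10 = 700/989 in (≈ 0.708 in)
Ia = 0.2S: 0.2·0.708 = 0.142 in (exactly 140/989)
Excess rainfall: 9.900 − 0.142 = 9.758 in; P > Ia so Q > 0
Q: (96511/9890)² ÷ (103511/9890) = 9314373121/1023723790 in (≈ 9.099 in)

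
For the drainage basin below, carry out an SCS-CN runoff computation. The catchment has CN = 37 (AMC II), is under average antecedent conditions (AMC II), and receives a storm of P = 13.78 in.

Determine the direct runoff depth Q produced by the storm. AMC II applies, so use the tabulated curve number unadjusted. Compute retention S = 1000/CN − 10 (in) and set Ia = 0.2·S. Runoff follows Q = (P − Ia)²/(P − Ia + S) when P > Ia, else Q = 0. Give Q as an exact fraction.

AMC II — tabulated CN = 37 applies directly.
S = 1000/37 − 10 = 630/37 in ≈ 17.027 in
Ia = 0.2·(630/37) = 126/37 in ≈ 3.405 in
Excess rainfall: 13.780 − 3.405 = 10.375 in; P > Ia so Q > 0
Q: (19193/1850)² ÷ (50693/1850) = 368371249/93782050 in (≈ 3.928 in)

Q = 368371249/93782050 in ≈ 3.928 in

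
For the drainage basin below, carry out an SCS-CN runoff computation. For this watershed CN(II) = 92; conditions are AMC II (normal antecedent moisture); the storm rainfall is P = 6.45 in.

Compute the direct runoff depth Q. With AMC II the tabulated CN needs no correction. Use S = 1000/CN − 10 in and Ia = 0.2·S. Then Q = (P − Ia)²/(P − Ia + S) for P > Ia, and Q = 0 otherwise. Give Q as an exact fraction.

Average conditions: CN = 92 (no AMC adjustment).
Retention S: 1000/CN − 10 with CN=92.000 → S = 20/23 ≈ 0.870 in
Ia = 0.2·(20/23) = 4/23 in ≈ 0.174 in
Since P=6.450 > Ia=0.174: effective rainfall P−Ia = 2887/460 in
Q: (2887/460)² ÷ (3287/460) = 8334769/1512020 in (≈ 5.512 in)

Q = 8334769/1512020 in ≈ 5.512 in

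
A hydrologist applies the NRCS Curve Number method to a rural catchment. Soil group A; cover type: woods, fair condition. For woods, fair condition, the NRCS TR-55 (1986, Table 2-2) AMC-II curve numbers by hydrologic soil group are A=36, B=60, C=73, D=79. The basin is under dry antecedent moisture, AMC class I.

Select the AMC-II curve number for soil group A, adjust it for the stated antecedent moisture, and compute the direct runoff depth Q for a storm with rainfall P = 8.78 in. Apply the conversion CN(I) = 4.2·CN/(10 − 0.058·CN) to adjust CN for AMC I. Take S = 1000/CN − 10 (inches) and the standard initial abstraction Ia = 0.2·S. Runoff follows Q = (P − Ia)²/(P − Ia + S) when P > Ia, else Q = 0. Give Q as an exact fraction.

NRCS table: woods, fair condition, soil group A → CN(II) = 36
Dry (AMC I): CN(I) = 4.2·36/(10 − 0.058·36) = (756/5)/(989/125) = 18900/989 ≈ 19.110
Retention S: 1000/CN − 10 with CN=19.110 → S = 8000/189 ≈ 42.328 in
Initial abstraction Ia = S/5 = (8000/189)/5 = 1600/189 ≈ 8.466 in
P − Ia = 8.780 − 8.466 = 2971/9450 ≈ 0.314 in (> 0, runoff occurs)
Q = (2971/9450)²/((2971/9450) + 8000/189) = (8826841/89302500)/(402971/9450) = 8826841/3808075950 in ≈ 0.002 in

Q = 8826841/3808075950 in ≈ 0.002 in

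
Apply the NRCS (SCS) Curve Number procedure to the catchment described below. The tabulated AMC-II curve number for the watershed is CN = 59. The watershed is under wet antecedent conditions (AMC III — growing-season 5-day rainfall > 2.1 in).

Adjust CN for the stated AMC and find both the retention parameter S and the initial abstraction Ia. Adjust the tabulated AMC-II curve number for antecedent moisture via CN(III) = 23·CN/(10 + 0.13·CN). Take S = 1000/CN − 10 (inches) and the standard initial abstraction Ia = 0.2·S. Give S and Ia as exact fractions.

S = 4100/1357 in ≈ 3.021 in; Ia = 820/1357 in ≈ 0.604 in

Adjust CN=59 to AMC III: 23·59/(10 + 0.13·59) → 1357 ÷ (1767/100) = 135700/1767 ≈ 76.797
Retention S: 1000/CN − 10 with CN=76.797 → S = 4100/1357 ≈ 3.021 in
Ia = 0.2·(4100/1357) = 820/1357 in ≈ 0.604 in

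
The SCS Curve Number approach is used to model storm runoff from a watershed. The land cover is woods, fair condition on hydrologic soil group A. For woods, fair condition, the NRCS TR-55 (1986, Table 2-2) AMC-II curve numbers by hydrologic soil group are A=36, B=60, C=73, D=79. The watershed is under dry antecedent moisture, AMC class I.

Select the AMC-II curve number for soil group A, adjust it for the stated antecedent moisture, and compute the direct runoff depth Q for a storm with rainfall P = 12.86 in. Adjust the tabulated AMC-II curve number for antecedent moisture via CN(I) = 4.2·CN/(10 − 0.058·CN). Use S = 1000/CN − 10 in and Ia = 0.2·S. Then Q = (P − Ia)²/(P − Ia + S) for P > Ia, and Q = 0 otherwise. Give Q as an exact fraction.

Q = 1724491729/4172430150 in ≈ 0.413 in

NRCS table: woods, fair condition, soil group A → CN(II) = 36
Dry (AMC I): CN(I) = 4.2·36/(10 − 0.058·36) = (756/5)/(989/125) = 18900/989 ≈ 19.110
Retention S: 1000/CN − 10 with CN=19.110 → S = 8000/189 ≈ 42.328 in
Ia = 0.2·(8000/189) = 1600/189 in ≈ 8.466 in
Excess rainfall: 12.860 − 8.466 = 4.394 in; P > Ia so Q > 0
Runoff Q = (P−Ia)²/(P−Ia+S) = (4.394)²/(4.394+42.328) = 1724491729/4172430150 ≈ 0.413 in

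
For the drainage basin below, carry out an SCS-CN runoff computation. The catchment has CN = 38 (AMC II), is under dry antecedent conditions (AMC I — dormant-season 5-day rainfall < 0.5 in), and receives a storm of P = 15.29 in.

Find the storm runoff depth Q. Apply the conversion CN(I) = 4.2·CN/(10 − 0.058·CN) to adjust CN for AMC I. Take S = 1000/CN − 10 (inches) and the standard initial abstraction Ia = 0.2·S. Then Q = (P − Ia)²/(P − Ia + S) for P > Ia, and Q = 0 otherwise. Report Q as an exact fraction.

Q = 90042605041/73817832900 in ≈ 1.220 in

CN(I) from CN(II)=38: (4.2·38)/(10 − 0.058·38) = 39900/1949 ≈ 20.472
Max retention: S = 1000/(39900/1949) − 10 = 15500/399 in (≈ 38.847 in)
Initial abstraction Ia = S/5 = (15500/399)/5 = 3100/399 ≈ 7.769 in
Excess rainfall: 15.290 − 7.769 = 7.521 in; P > Ia so Q > 0
Q: (300071/39900)² ÷ (1850071/39900) = 90042605041/73817832900 in (≈ 1.220 in)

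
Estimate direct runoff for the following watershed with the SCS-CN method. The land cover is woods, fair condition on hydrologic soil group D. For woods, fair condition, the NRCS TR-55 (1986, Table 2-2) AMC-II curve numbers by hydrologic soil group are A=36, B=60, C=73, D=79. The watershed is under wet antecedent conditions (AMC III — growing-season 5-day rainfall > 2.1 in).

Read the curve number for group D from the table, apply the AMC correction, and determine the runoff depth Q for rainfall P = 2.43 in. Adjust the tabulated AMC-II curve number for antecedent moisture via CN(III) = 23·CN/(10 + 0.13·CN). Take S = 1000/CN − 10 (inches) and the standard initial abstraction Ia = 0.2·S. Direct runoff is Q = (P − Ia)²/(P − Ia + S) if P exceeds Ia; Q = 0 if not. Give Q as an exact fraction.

NRCS table: woods, fair condition, soil group D → CN(II) = 79
Wet (AMC III): CN(III) = 23·79/(10 + 0.13·79) = 1817/(2027/100) = 181700/2027 ≈ 89.640
S = 1000/(181700/2027) − 10 = 2100/1817 in ≈ 1.156 in
Initial abstraction Ia = S/5 = (2100/1817)/5 = 420/1817 ≈ 0.231 in
P − Ia = 2.430 − 0.231 = 399531/181700 ≈ 2.199 in (> 0, runoff occurs)
Q = (399531/181700)²/((399531/181700) + 2100/1817) = (159625019961/33014890000)/(609531/181700) = 53208339987/36917260900 in ≈ 1.441 in

Q = 53208339987/36917260900 in ≈ 1.441 in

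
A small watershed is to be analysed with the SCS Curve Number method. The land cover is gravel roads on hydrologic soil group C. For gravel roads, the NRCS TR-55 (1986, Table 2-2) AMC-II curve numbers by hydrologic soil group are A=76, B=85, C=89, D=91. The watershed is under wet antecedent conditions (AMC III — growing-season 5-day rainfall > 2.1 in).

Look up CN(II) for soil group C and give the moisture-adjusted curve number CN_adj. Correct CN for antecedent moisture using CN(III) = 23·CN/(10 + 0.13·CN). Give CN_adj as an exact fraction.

CN_adj = 204700/2157 ≈ 94.900

NRCS table: gravel roads, soil group C → CN(II) = 89
CN(III) from CN(II)=89: (23·89)/(10 + 0.13·89) = 204700/2157 ≈ 94.900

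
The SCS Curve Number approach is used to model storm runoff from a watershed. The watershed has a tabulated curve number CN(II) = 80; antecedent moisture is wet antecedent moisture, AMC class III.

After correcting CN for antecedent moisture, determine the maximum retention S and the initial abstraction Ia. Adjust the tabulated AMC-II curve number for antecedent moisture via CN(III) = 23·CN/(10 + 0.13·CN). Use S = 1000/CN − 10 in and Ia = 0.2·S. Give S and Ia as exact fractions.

Wet (AMC III): CN(III) = 23·80/(10 + 0.13·80) = 1840/(102/5) = 4600/51 ≈ 90.196
S = 1000/(4600/51) − 10 = 25/23 in ≈ 1.087 in
Ia = 0.2S: 0.2·1.087 = 0.217 in (exactly 5/23)

S = 25/23 in ≈ 1.087 in; Ia = 5/23 in ≈ 0.217 in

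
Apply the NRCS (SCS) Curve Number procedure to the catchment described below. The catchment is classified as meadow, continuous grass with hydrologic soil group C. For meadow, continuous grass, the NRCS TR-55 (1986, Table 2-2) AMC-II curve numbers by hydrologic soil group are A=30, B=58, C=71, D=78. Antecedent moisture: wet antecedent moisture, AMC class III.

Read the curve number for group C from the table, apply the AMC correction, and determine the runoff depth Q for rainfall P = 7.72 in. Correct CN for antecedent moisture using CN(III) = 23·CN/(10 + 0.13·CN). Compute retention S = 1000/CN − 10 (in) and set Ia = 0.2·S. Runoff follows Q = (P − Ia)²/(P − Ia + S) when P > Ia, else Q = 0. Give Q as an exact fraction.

Q = 90401847561/15234624425 in ≈ 5.934 in

NRCS table: meadow, continuous grass, soil group C → CN(II) = 71
Wet (AMC III): CN(III) = 23·71/(10 + 0.13·71) = 1633/(1923/100) = 163300/1923 ≈ 84.919
Max retention: S = 1000/(163300/1923) − 10 = 2900/1633 in (≈ 1.776 in)
Initial abstraction Ia = S/5 = (2900/1633)/5 = 580/1633 ≈ 0.355 in
Excess rainfall: 7.720 − 0.355 = 7.365 in; P > Ia so Q > 0
Q: (300669/40825)² ÷ (373169/40825) = 90401847561/15234624425 in (≈ 5.934 in)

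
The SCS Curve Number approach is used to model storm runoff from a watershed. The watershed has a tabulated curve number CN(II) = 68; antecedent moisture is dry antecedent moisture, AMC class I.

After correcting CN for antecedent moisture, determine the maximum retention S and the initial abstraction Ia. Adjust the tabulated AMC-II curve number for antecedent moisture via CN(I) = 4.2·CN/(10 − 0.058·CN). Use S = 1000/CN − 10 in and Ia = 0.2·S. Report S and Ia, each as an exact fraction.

Adjust CN=68 to AMC I: 4.2·68/(10 − 0.058·68) → (1428/5) ÷ (757/125) = 35700/757 ≈ 47.160
Max retention: S = 1000/(35700/757) − 10 = 4000/357 in (≈ 11.204 in)
Ia = 0.2·(4000/357) = 800/357 in ≈ 2.241 in

S = 4000/357 in ≈ 11.204 in; Ia = 800/357 in ≈ 2.241 in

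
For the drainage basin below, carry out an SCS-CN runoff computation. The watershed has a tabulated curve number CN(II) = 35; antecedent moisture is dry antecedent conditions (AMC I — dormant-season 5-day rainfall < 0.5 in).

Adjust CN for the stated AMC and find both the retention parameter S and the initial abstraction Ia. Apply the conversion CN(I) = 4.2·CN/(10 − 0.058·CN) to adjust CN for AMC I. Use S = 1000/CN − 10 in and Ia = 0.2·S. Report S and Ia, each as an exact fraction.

Adjust CN=35 to AMC I: 4.2·35/(10 − 0.058·35) → 147 ÷ (797/100) = 14700/797 ≈ 18.444
Retention S: 1000/CN − 10 with CN=18.444 → S = 6500/147 ≈ 44.218 in
Ia = 0.2·(6500/147) = 1300/147 in ≈ 8.844 in

S = 6500/147 in ≈ 44.218 in; Ia = 1300/147 in ≈ 8.844 in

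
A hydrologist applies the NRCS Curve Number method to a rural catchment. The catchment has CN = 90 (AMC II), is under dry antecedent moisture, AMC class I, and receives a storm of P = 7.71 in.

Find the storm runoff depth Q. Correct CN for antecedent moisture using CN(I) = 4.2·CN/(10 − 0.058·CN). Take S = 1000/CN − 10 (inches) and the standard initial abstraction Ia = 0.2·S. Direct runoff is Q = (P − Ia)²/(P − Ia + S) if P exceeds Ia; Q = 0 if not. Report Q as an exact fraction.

Adjust CN=90 to AMC I: 4.2·90/(10 − 0.058·90) → 378 ÷ (239/50) = 18900/239 ≈ 79.079
Max retention: S = 1000/(18900/239) − 10 = 500/189 in (≈ 2.646 in)
Initial abstraction Ia = S/5 = (500/189)/5 = 100/189 ≈ 0.529 in
Since P=7.710 > Ia=0.529: effective rainfall P−Ia = 135719/18900 in
Q = (135719/18900)²/((135719/18900) + 500/189) = (18419646961/357210000)/(185719/18900) = 18419646961/3510089100 in ≈ 5.248 in

Q = 18419646961/3510089100 in ≈ 5.248 in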